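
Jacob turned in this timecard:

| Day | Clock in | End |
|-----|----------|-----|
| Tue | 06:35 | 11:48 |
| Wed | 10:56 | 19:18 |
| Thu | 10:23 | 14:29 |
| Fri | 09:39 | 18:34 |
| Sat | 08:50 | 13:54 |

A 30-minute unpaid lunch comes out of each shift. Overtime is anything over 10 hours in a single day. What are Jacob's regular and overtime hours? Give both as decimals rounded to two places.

Regular 29.17 hours, overtime 0.00 hours

Tue: 06:35–11:48 = 5 h 13 min; less 30 min break → 4 h 43 min
Wed: 10:56–19:18 = 8 h 22 min; less 30 min break → 7 h 52 min
Thu: 10:23–14:29 = 4 h 6 min; less 30 min break → 3 h 36 min
Fri: 09:39–18:34 = 8 h 55 min; less 30 min break → 8 h 25 min
Sat: 08:50–13:54 = 5 h 4 min; less 30 min break → 4 h 34 min
Tue reg 4 h 43 min / OT 0 h 0 min; Wed reg 7 h 52 min / OT 0 h 0 min; Thu reg 3 h 36 min / OT 0 h 0 min; Fri reg 8 h 25 min / OT 0 h 0 min; Sat reg 4 h 34 min / OT 0 h 0 min.
Totals: regular 29 h 10 min, overtime 0 h 0 min.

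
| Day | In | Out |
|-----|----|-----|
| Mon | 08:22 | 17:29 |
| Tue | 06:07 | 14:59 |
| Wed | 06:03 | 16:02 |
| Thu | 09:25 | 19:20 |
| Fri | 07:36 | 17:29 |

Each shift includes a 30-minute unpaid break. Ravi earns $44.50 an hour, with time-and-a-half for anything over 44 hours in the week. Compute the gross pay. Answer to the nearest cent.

Mon: 08:22–17:29 = 9 h 7 min; less 30 min break → 8 h 37 min
Tue: 06:07–14:59 = 8 h 52 min; less 30 min break → 8 h 22 min
Wed: 06:03–16:02 = 9 h 59 min; less 30 min break → 9 h 29 min
Thu: 09:25–19:20 = 9 h 55 min; less 30 min break → 9 h 25 min
Fri: 07:36–17:29 = 9 h 53 min; less 30 min break → 9 h 23 min
Total worked: 45 h 16 min = 2716 min.
Regular 44 h 0 min = 2640 min at $44.50/h; overtime 1 h 16 min = 76 min at $66.75/h.
Pay = (2640 × $44.50 + 76 × $66.75) ÷ 60 = $2042.55.

$2042.55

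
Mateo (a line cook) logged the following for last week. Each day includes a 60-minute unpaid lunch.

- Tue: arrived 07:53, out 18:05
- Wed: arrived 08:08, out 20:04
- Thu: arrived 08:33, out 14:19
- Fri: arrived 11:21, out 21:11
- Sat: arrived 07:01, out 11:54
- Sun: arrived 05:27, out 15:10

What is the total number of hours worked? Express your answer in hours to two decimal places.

Tue: 07:53–18:05 = 10 h 12 min; less 60 min break → 9 h 12 min
Wed: 08:08–20:04 = 11 h 56 min; less 60 min break → 10 h 56 min
Thu: 08:33–14:19 = 5 h 46 min; less 60 min break → 4 h 46 min
Fri: 11:21–21:11 = 9 h 50 min; less 60 min break → 8 h 50 min
Sat: 07:01–11:54 = 4 h 53 min; less 60 min break → 3 h 53 min
Sun: 05:27–15:10 = 9 h 43 min; less 60 min break → 8 h 43 min
Total: 9 h 12 min + 10 h 56 min + 4 h 46 min + 8 h 50 min + 3 h 53 min + 8 h 43 min = 46 h 20 min.

46.33 hours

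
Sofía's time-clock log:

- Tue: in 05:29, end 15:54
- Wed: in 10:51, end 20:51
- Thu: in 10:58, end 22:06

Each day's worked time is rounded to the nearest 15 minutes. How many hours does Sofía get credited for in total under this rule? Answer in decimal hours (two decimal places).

Tue: 05:29–15:54 = 10 h 25 min → rounds to 10 h 30 min
Wed: 10:51–20:51 = 10 h 0 min → rounds to 10 h 0 min
Thu: 10:58–22:06 = 11 h 8 min → rounds to 11 h 15 min
Total credited: 31 h 45 min.

31.75 hours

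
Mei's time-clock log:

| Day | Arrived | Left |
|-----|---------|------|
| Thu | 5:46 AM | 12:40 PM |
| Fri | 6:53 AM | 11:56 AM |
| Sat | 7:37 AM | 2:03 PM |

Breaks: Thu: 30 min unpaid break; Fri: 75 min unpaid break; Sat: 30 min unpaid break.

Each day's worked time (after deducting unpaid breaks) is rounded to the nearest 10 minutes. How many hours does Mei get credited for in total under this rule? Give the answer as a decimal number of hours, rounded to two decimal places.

Thu: 5:46 AM–12:40 PM = 6 h 54 min − 30 min = 6 h 24 min → rounds to 6 h 20 min
Fri: 6:53 AM–11:56 AM = 5 h 3 min − 75 min = 3 h 48 min → rounds to 3 h 50 min
Sat: 7:37 AM–2:03 PM = 6 h 26 min − 30 min = 5 h 56 min → rounds to 6 h 0 min
Total credited: 16 h 10 min.

16.17 hours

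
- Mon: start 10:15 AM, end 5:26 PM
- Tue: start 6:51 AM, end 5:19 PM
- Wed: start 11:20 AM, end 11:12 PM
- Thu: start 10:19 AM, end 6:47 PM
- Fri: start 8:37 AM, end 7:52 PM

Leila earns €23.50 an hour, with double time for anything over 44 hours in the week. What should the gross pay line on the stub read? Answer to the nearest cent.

€1279.97

Mon: 10:15 AM–5:26 PM = 7 h 11 min
Tue: 6:51 AM–5:19 PM = 10 h 28 min
Wed: 11:20 AM–11:12 PM = 11 h 52 min
Thu: 10:19 AM–6:47 PM = 8 h 28 min
Fri: 8:37 AM–7:52 PM = 11 h 15 min
Total worked: 49 h 14 min = 2954 min.
Regular 44 h 0 min = 2640 min at €23.50/h; overtime 5 h 14 min = 314 min at €47.00/h.
Pay = (2640 × €23.50 + 314 × €47.00) ÷ 60 = €1279.97.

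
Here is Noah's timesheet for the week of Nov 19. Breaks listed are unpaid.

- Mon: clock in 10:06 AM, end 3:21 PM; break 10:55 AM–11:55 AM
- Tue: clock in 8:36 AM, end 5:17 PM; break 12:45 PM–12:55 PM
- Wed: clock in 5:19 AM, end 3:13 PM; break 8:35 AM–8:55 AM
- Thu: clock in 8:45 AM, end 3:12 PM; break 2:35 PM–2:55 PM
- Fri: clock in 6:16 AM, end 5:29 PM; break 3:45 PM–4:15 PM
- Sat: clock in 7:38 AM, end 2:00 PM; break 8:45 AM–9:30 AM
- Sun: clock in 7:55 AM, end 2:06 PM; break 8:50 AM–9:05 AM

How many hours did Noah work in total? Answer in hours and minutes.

Mon: 10:06 AM–3:21 PM = 5 h 15 min; less 60 min break → 4 h 15 min
Tue: 8:36 AM–5:17 PM = 8 h 41 min; less 10 min break → 8 h 31 min
Wed: 5:19 AM–3:13 PM = 9 h 54 min; less 20 min break → 9 h 34 min
Thu: 8:45 AM–3:12 PM = 6 h 27 min; less 20 min break → 6 h 7 min
Fri: 6:16 AM–5:29 PM = 11 h 13 min; less 30 min break → 10 h 43 min
Sat: 7:38 AM–2:00 PM = 6 h 22 min; less 45 min break → 5 h 37 min
Sun: 7:55 AM–2:06 PM = 6 h 11 min; less 15 min break → 5 h 56 min
Total: 4 h 15 min + 8 h 31 min + 9 h 34 min + 6 h 7 min + 10 h 43 min + 5 h 37 min + 5 h 56 min = 50 h 43 min.

50 h 43 min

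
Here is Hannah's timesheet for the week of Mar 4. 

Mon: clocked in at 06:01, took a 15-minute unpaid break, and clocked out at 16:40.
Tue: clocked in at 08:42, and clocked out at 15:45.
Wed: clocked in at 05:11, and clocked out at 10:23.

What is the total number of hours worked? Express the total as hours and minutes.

Mon: 06:01–16:40 = 10 h 39 min; less 15 min break → 10 h 24 min
Tue: 08:42–15:45 = 7 h 3 min
Wed: 05:11–10:23 = 5 h 12 min
Total: 10 h 24 min + 7 h 3 min + 5 h 12 min = 22 h 39 min.

22 h 39 min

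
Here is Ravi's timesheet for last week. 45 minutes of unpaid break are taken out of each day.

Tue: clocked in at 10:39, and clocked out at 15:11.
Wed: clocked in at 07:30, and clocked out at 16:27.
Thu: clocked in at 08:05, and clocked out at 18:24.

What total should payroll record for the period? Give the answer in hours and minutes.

21 h 33 min

Tue: 10:39–15:11 = 4 h 32 min; less 45 min break → 3 h 47 min
Wed: 07:30–16:27 = 8 h 57 min; less 45 min break → 8 h 12 min
Thu: 08:05–18:24 = 10 h 19 min; less 45 min break → 9 h 34 min
Total: 3 h 47 min + 8 h 12 min + 9 h 34 min = 21 h 33 min.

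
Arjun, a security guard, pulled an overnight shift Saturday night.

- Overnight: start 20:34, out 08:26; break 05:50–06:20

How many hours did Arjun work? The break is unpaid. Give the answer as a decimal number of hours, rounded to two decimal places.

Overnight: 20:34 → midnight = 3 h 26 min; midnight → 08:26 = 8 h 26 min; span 11 h 52 min; less 30 min break → 11 h 22 min

11.37 hours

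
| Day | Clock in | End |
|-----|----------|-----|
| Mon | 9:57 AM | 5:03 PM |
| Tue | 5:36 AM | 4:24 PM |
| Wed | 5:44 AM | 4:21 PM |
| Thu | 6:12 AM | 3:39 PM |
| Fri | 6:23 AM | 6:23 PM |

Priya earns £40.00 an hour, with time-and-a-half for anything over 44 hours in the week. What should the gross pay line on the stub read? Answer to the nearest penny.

£2118.00

Mon: 9:57 AM–5:03 PM = 7 h 6 min
Tue: 5:36 AM–4:24 PM = 10 h 48 min
Wed: 5:44 AM–4:21 PM = 10 h 37 min
Thu: 6:12 AM–3:39 PM = 9 h 27 min
Fri: 6:23 AM–6:23 PM = 12 h 0 min
Total worked: 49 h 58 min = 2998 min.
Regular 44 h 0 min = 2640 min at £40.00/h; overtime 5 h 58 min = 358 min at £60.00/h.
Pay = (2640 × £40.00 + 358 × £60.00) ÷ 60 = £2118.00.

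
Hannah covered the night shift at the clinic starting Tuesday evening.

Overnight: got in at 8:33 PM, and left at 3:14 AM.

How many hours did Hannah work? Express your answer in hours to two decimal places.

Overnight: 8:33 PM → midnight = 3 h 27 min; midnight → 3:14 AM = 3 h 14 min; span 6 h 41 min

6.68 hours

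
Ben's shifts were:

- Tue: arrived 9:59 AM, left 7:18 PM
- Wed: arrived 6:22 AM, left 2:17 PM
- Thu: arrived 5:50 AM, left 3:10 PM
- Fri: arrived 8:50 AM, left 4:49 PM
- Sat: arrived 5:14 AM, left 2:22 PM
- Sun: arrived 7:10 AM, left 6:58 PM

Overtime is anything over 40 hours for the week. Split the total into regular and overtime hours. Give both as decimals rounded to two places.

Regular 40.00 hours, overtime 15.48 hours

Tue: 9:59 AM–7:18 PM = 9 h 19 min
Wed: 6:22 AM–2:17 PM = 7 h 55 min
Thu: 5:50 AM–3:10 PM = 9 h 20 min
Fri: 8:50 AM–4:49 PM = 7 h 59 min
Sat: 5:14 AM–2:22 PM = 9 h 8 min
Sun: 7:10 AM–6:58 PM = 11 h 48 min
Total worked: 55 h 29 min = 55.48 h.
Threshold 40 h → overtime 15 h 29 min, regular 40 h 0 min.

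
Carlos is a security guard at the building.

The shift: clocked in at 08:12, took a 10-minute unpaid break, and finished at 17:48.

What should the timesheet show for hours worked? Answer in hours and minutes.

The shift: 08:12–17:48 = 9 h 36 min; less 10 min break → 9 h 26 min

9 h 26 min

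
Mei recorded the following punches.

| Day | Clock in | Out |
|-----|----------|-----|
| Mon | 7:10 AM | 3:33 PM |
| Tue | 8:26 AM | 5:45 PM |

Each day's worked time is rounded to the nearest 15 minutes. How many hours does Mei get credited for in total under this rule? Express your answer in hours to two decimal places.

17.75 hours

Mon: 7:10 AM–3:33 PM = 8 h 23 min → rounds to 8 h 30 min
Tue: 8:26 AM–5:45 PM = 9 h 19 min → rounds to 9 h 15 min
Total credited: 17 h 45 min.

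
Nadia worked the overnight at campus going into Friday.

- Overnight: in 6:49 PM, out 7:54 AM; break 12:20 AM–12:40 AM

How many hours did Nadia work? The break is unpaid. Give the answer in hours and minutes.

12 h 45 min

Overnight: 6:49 PM → midnight = 5 h 11 min; midnight → 7:54 AM = 7 h 54 min; span 13 h 5 min; less 20 min break → 12 h 45 min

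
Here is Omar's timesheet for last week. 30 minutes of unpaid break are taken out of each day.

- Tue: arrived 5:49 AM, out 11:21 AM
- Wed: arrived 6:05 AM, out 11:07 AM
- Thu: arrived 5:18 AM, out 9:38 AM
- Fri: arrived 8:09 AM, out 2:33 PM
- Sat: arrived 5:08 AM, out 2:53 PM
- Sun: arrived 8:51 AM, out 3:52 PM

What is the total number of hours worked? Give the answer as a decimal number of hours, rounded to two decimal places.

Tue: 5:49 AM–11:21 AM = 5 h 32 min; less 30 min break → 5 h 2 min
Wed: 6:05 AM–11:07 AM = 5 h 2 min; less 30 min break → 4 h 32 min
Thu: 5:18 AM–9:38 AM = 4 h 20 min; less 30 min break → 3 h 50 min
Fri: 8:09 AM–2:33 PM = 6 h 24 min; less 30 min break → 5 h 54 min
Sat: 5:08 AM–2:53 PM = 9 h 45 min; less 30 min break → 9 h 15 min
Sun: 8:51 AM–3:52 PM = 7 h 1 min; less 30 min break → 6 h 31 min
Total: 5 h 2 min + 4 h 32 min + 3 h 50 min + 5 h 54 min + 9 h 15 min + 6 h 31 min = 35 h 4 min.

35.07 hours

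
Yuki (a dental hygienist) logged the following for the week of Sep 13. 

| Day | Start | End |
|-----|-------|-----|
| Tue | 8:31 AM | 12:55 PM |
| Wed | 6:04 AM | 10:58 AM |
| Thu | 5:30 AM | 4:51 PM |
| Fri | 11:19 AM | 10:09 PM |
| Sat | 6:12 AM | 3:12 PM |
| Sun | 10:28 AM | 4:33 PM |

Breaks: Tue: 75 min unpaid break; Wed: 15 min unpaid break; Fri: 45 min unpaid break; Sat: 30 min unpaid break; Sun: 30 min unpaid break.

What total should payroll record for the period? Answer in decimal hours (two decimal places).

Tue: 8:31 AM–12:55 PM = 4 h 24 min; less 75 min break → 3 h 9 min
Wed: 6:04 AM–10:58 AM = 4 h 54 min; less 15 min break → 4 h 39 min
Thu: 5:30 AM–4:51 PM = 11 h 21 min
Fri: 11:19 AM–10:09 PM = 10 h 50 min; less 45 min break → 10 h 5 min
Sat: 6:12 AM–3:12 PM = 9 h 0 min; less 30 min break → 8 h 30 min
Sun: 10:28 AM–4:33 PM = 6 h 5 min; less 30 min break → 5 h 35 min
Total: 3 h 9 min + 4 h 39 min + 11 h 21 min + 10 h 5 min + 8 h 30 min + 5 h 35 min = 43 h 19 min.

43.32 hours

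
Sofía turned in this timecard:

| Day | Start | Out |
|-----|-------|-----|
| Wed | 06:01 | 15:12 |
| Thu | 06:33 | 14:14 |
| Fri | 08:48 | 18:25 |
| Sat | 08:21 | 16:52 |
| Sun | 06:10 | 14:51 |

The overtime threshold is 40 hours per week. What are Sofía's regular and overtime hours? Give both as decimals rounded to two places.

Regular 40.00 hours, overtime 3.68 hours

Wed: 06:01–15:12 = 9 h 11 min
Thu: 06:33–14:14 = 7 h 41 min
Fri: 08:48–18:25 = 9 h 37 min
Sat: 08:21–16:52 = 8 h 31 min
Sun: 06:10–14:51 = 8 h 41 min
Total worked: 43 h 41 min = 43.68 h.
Threshold 40 h → overtime 3 h 41 min, regular 40 h 0 min.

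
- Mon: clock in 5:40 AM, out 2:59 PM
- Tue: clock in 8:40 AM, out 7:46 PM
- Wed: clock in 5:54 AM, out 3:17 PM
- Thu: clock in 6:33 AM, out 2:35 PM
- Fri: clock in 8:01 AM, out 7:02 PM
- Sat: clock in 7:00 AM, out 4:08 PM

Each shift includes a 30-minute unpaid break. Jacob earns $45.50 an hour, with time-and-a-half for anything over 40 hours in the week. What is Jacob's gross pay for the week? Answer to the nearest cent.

Mon: 5:40 AM–2:59 PM = 9 h 19 min; less 30 min break → 8 h 49 min
Tue: 8:40 AM–7:46 PM = 11 h 6 min; less 30 min break → 10 h 36 min
Wed: 5:54 AM–3:17 PM = 9 h 23 min; less 30 min break → 8 h 53 min
Thu: 6:33 AM–2:35 PM = 8 h 2 min; less 30 min break → 7 h 32 min
Fri: 8:01 AM–7:02 PM = 11 h 1 min; less 30 min break → 10 h 31 min
Sat: 7:00 AM–4:08 PM = 9 h 8 min; less 30 min break → 8 h 38 min
Total worked: 54 h 59 min = 3299 min.
Regular 40 h 0 min = 2400 min at $45.50/h; overtime 14 h 59 min = 899 min at $68.25/h.
Pay = (2400 × $45.50 + 899 × $68.25) ÷ 60 = $2842.61.

$2842.61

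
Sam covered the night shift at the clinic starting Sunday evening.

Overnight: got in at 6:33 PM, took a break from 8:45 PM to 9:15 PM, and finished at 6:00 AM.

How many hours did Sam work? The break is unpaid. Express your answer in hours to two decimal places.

10.95 hours

Overnight: 6:33 PM → midnight = 5 h 27 min; midnight → 6:00 AM = 6 h 0 min; span 11 h 27 min; less 30 min break → 10 h 57 min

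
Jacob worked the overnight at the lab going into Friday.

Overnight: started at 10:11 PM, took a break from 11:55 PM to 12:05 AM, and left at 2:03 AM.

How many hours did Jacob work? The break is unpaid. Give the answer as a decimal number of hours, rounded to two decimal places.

Overnight: 10:11 PM → midnight = 1 h 49 min; midnight → 2:03 AM = 2 h 3 min; span 3 h 52 min; less 10 min break → 3 h 42 min

3.70 hours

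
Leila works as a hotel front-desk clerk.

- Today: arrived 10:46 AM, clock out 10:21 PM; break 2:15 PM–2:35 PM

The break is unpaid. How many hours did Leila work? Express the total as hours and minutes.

Today: 10:46 AM–10:21 PM = 11 h 35 min; less 20 min break → 11 h 15 min

11 h 15 min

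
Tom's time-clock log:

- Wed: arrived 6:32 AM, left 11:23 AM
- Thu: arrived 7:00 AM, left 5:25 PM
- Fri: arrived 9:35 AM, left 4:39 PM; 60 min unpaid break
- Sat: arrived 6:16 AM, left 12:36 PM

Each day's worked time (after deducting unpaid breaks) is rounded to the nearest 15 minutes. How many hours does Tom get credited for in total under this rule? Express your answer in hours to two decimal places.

27.50 hours

Wed: 6:32 AM–11:23 AM = 4 h 51 min → rounds to 4 h 45 min
Thu: 7:00 AM–5:25 PM = 10 h 25 min → rounds to 10 h 30 min
Fri: 9:35 AM–4:39 PM = 7 h 4 min − 60 min = 6 h 4 min → rounds to 6 h 0 min
Sat: 6:16 AM–12:36 PM = 6 h 20 min → rounds to 6 h 15 min
Total credited: 27 h 30 min.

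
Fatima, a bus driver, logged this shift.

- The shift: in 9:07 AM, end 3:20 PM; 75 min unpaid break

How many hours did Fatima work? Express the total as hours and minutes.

The shift: 9:07 AM–3:20 PM = 6 h 13 min; less 75 min break → 4 h 58 min

4 h 58 min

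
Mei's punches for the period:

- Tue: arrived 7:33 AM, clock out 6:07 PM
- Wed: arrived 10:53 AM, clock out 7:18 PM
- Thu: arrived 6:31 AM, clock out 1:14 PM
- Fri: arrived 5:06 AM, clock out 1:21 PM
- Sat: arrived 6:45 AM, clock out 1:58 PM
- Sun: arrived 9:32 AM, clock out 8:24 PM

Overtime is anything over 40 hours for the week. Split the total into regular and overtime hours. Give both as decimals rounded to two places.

Tue: 7:33 AM–6:07 PM = 10 h 34 min
Wed: 10:53 AM–7:18 PM = 8 h 25 min
Thu: 6:31 AM–1:14 PM = 6 h 43 min
Fri: 5:06 AM–1:21 PM = 8 h 15 min
Sat: 6:45 AM–1:58 PM = 7 h 13 min
Sun: 9:32 AM–8:24 PM = 10 h 52 min
Total worked: 52 h 2 min = 52.03 h.
Threshold 40 h → overtime 12 h 2 min, regular 40 h 0 min.

Regular 40.00 hours, overtime 12.03 hours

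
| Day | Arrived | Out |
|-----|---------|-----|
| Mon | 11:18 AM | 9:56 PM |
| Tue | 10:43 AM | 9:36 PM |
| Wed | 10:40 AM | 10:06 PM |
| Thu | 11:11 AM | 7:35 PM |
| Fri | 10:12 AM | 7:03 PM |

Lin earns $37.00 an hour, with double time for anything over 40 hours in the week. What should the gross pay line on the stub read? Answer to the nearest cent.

$2234.80

Mon: 11:18 AM–9:56 PM = 10 h 38 min
Tue: 10:43 AM–9:36 PM = 10 h 53 min
Wed: 10:40 AM–10:06 PM = 11 h 26 min
Thu: 11:11 AM–7:35 PM = 8 h 24 min
Fri: 10:12 AM–7:03 PM = 8 h 51 min
Total worked: 50 h 12 min = 3012 min.
Regular 40 h 0 min = 2400 min at $37.00/h; overtime 10 h 12 min = 612 min at $74.00/h.
Pay = (2400 × $37.00 + 612 × $74.00) ÷ 60 = $2234.80.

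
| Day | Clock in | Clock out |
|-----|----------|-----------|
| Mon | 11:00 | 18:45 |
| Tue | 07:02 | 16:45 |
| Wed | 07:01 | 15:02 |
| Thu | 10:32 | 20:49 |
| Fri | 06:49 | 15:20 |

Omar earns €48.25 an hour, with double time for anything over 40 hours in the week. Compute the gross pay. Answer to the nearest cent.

Mon: 11:00–18:45 = 7 h 45 min
Tue: 07:02–16:45 = 9 h 43 min
Wed: 07:01–15:02 = 8 h 1 min
Thu: 10:32–20:49 = 10 h 17 min
Fri: 06:49–15:20 = 8 h 31 min
Total worked: 44 h 17 min = 2657 min.
Regular 40 h 0 min = 2400 min at €48.25/h; overtime 4 h 17 min = 257 min at €96.50/h.
Pay = (2400 × €48.25 + 257 × €96.50) ÷ 60 = €2343.34.

€2343.34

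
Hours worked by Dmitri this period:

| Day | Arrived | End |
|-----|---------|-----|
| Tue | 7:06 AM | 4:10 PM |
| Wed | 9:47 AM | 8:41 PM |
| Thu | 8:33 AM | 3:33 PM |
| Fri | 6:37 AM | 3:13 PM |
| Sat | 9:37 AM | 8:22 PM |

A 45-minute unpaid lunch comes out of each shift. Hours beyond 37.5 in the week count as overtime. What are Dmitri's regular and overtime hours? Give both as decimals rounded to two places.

Tue: 7:06 AM–4:10 PM = 9 h 4 min; less 45 min break → 8 h 19 min
Wed: 9:47 AM–8:41 PM = 10 h 54 min; less 45 min break → 10 h 9 min
Thu: 8:33 AM–3:33 PM = 7 h 0 min; less 45 min break → 6 h 15 min
Fri: 6:37 AM–3:13 PM = 8 h 36 min; less 45 min break → 7 h 51 min
Sat: 9:37 AM–8:22 PM = 10 h 45 min; less 45 min break → 10 h 0 min
Total worked: 42 h 34 min = 42.57 h.
Threshold 37.5 h → overtime 5 h 4 min, regular 37 h 30 min.

Regular 37.50 hours, overtime 5.07 hours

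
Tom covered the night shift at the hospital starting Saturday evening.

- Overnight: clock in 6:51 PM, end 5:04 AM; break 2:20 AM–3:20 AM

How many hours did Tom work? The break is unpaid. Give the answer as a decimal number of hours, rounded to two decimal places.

Overnight: 6:51 PM → midnight = 5 h 9 min; midnight → 5:04 AM = 5 h 4 min; span 10 h 13 min; less 60 min break → 9 h 13 min

9.22 hours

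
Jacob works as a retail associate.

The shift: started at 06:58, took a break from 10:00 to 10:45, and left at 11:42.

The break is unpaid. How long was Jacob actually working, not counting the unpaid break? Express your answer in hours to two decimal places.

3.98 hours

The shift: 06:58–11:42 = 4 h 44 min; less 45 min break → 3 h 59 min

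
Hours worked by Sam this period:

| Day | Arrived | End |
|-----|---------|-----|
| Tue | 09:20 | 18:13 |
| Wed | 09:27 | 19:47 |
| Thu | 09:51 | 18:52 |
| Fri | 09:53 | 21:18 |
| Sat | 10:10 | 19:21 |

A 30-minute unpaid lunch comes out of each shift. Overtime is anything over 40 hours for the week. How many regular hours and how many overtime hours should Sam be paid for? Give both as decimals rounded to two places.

Tue: 09:20–18:13 = 8 h 53 min; less 30 min break → 8 h 23 min
Wed: 09:27–19:47 = 10 h 20 min; less 30 min break → 9 h 50 min
Thu: 09:51–18:52 = 9 h 1 min; less 30 min break → 8 h 31 min
Fri: 09:53–21:18 = 11 h 25 min; less 30 min break → 10 h 55 min
Sat: 10:10–19:21 = 9 h 11 min; less 30 min break → 8 h 41 min
Total worked: 46 h 20 min = 46.33 h.
Threshold 40 h → overtime 6 h 20 min, regular 40 h 0 min.

Regular 40.00 hours, overtime 6.33 hours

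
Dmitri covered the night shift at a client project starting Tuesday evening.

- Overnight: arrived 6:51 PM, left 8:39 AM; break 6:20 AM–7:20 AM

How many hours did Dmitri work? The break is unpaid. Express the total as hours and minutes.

Overnight: 6:51 PM → midnight = 5 h 9 min; midnight → 8:39 AM = 8 h 39 min; span 13 h 48 min; less 60 min break → 12 h 48 min

12 h 48 min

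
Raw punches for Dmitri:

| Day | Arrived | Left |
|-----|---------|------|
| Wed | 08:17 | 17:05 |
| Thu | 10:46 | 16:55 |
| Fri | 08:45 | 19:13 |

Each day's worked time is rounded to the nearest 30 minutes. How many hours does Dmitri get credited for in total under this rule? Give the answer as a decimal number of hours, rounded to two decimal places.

25.50 hours

Wed: 08:17–17:05 = 8 h 48 min → rounds to 9 h 0 min
Thu: 10:46–16:55 = 6 h 9 min → rounds to 6 h 0 min
Fri: 08:45–19:13 = 10 h 28 min → rounds to 10 h 30 min
Total credited: 25 h 30 min.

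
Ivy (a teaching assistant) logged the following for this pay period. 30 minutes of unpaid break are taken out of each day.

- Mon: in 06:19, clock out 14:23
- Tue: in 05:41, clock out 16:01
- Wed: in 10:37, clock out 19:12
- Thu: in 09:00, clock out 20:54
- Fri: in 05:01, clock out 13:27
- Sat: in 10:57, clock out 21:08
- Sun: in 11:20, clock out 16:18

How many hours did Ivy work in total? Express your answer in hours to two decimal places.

Mon: 06:19–14:23 = 8 h 4 min; less 30 min break → 7 h 34 min
Tue: 05:41–16:01 = 10 h 20 min; less 30 min break → 9 h 50 min
Wed: 10:37–19:12 = 8 h 35 min; less 30 min break → 8 h 5 min
Thu: 09:00–20:54 = 11 h 54 min; less 30 min break → 11 h 24 min
Fri: 05:01–13:27 = 8 h 26 min; less 30 min break → 7 h 56 min
Sat: 10:57–21:08 = 10 h 11 min; less 30 min break → 9 h 41 min
Sun: 11:20–16:18 = 4 h 58 min; less 30 min break → 4 h 28 min
Total: 7 h 34 min + 9 h 50 min + 8 h 5 min + 11 h 24 min + 7 h 56 min + 9 h 41 min + 4 h 28 min = 58 h 58 min.

58.97 hours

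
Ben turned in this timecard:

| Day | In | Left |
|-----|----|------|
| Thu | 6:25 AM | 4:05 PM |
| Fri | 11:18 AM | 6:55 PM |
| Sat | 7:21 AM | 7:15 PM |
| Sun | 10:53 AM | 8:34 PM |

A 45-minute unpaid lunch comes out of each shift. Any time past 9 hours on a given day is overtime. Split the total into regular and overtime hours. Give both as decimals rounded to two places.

Regular 33.72 hours, overtime 2.15 hours

Thu: 6:25 AM–4:05 PM = 9 h 40 min; less 45 min break → 8 h 55 min
Fri: 11:18 AM–6:55 PM = 7 h 37 min; less 45 min break → 6 h 52 min
Sat: 7:21 AM–7:15 PM = 11 h 54 min; less 45 min break → 11 h 9 min
Sun: 10:53 AM–8:34 PM = 9 h 41 min; less 45 min break → 8 h 56 min
Thu reg 8 h 55 min / OT 0 h 0 min; Fri reg 6 h 52 min / OT 0 h 0 min; Sat reg 9 h 0 min / OT 2 h 9 min; Sun reg 8 h 56 min / OT 0 h 0 min.
Totals: regular 33 h 43 min, overtime 2 h 9 min.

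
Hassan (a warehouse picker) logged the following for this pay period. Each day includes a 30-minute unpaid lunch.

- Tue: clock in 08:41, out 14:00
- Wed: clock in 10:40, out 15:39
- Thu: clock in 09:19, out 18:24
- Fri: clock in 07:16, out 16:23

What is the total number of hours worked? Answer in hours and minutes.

26 h 30 min

Tue: 08:41–14:00 = 5 h 19 min; less 30 min break → 4 h 49 min
Wed: 10:40–15:39 = 4 h 59 min; less 30 min break → 4 h 29 min
Thu: 09:19–18:24 = 9 h 5 min; less 30 min break → 8 h 35 min
Fri: 07:16–16:23 = 9 h 7 min; less 30 min break → 8 h 37 min
Total: 4 h 49 min + 4 h 29 min + 8 h 35 min + 8 h 37 min = 26 h 30 min.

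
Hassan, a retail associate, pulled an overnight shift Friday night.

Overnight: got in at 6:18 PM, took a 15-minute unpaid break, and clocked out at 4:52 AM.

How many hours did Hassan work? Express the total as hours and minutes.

Overnight: 6:18 PM → midnight = 5 h 42 min; midnight → 4:52 AM = 4 h 52 min; span 10 h 34 min; less 15 min break → 10 h 19 min

10 h 19 min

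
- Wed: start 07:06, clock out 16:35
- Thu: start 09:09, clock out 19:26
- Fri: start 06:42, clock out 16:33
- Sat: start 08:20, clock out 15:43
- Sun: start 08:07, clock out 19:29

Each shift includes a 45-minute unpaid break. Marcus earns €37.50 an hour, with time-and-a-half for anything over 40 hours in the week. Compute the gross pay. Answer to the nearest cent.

Wed: 07:06–16:35 = 9 h 29 min; less 45 min break → 8 h 44 min
Thu: 09:09–19:26 = 10 h 17 min; less 45 min break → 9 h 32 min
Fri: 06:42–16:33 = 9 h 51 min; less 45 min break → 9 h 6 min
Sat: 08:20–15:43 = 7 h 23 min; less 45 min break → 6 h 38 min
Sun: 08:07–19:29 = 11 h 22 min; less 45 min break → 10 h 37 min
Total worked: 44 h 37 min = 2677 min.
Regular 40 h 0 min = 2400 min at €37.50/h; overtime 4 h 37 min = 277 min at €56.25/h.
Pay = (2400 × €37.50 + 277 × €56.25) ÷ 60 = €1759.69.

€1759.69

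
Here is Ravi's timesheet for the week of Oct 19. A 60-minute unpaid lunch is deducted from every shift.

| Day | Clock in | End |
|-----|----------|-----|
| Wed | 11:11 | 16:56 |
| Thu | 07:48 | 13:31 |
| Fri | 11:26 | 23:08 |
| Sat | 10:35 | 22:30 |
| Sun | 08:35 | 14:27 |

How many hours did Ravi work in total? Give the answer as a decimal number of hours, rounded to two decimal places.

Wed: 11:11–16:56 = 5 h 45 min; less 60 min break → 4 h 45 min
Thu: 07:48–13:31 = 5 h 43 min; less 60 min break → 4 h 43 min
Fri: 11:26–23:08 = 11 h 42 min; less 60 min break → 10 h 42 min
Sat: 10:35–22:30 = 11 h 55 min; less 60 min break → 10 h 55 min
Sun: 08:35–14:27 = 5 h 52 min; less 60 min break → 4 h 52 min
Total: 4 h 45 min + 4 h 43 min + 10 h 42 min + 10 h 55 min + 4 h 52 min = 35 h 57 min.

35.95 hours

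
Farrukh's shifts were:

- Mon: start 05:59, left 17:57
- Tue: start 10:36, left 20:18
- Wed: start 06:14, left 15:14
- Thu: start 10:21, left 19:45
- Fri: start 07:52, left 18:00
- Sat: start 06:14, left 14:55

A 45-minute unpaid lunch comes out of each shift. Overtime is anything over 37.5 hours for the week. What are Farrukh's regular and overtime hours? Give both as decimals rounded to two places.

Mon: 05:59–17:57 = 11 h 58 min; less 45 min break → 11 h 13 min
Tue: 10:36–20:18 = 9 h 42 min; less 45 min break → 8 h 57 min
Wed: 06:14–15:14 = 9 h 0 min; less 45 min break → 8 h 15 min
Thu: 10:21–19:45 = 9 h 24 min; less 45 min break → 8 h 39 min
Fri: 07:52–18:00 = 10 h 8 min; less 45 min break → 9 h 23 min
Sat: 06:14–14:55 = 8 h 41 min; less 45 min break → 7 h 56 min
Total worked: 54 h 23 min = 54.38 h.
Threshold 37.5 h → overtime 16 h 53 min, regular 37 h 30 min.

Regular 37.50 hours, overtime 16.88 hours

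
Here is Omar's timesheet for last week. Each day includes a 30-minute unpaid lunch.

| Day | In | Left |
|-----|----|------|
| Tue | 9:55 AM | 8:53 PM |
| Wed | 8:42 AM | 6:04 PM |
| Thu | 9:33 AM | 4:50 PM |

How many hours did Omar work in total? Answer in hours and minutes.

26 h 7 min

Tue: 9:55 AM–8:53 PM = 10 h 58 min; less 30 min break → 10 h 28 min
Wed: 8:42 AM–6:04 PM = 9 h 22 min; less 30 min break → 8 h 52 min
Thu: 9:33 AM–4:50 PM = 7 h 17 min; less 30 min break → 6 h 47 min
Total: 10 h 28 min + 8 h 52 min + 6 h 47 min = 26 h 7 min.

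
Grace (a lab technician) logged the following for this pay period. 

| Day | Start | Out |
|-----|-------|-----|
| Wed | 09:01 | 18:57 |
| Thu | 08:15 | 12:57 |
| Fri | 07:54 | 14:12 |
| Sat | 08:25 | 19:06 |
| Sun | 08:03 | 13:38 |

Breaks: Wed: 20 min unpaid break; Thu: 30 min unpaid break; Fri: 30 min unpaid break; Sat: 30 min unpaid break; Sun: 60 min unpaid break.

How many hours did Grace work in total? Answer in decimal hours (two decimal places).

Wed: 09:01–18:57 = 9 h 56 min; less 20 min break → 9 h 36 min
Thu: 08:15–12:57 = 4 h 42 min; less 30 min break → 4 h 12 min
Fri: 07:54–14:12 = 6 h 18 min; less 30 min break → 5 h 48 min
Sat: 08:25–19:06 = 10 h 41 min; less 30 min break → 10 h 11 min
Sun: 08:03–13:38 = 5 h 35 min; less 60 min break → 4 h 35 min
Total: 9 h 36 min + 4 h 12 min + 5 h 48 min + 10 h 11 min + 4 h 35 min = 34 h 22 min.

34.37 hours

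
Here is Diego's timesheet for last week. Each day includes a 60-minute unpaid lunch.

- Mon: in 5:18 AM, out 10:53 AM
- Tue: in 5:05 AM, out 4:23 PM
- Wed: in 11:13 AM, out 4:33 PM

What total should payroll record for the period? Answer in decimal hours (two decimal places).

Mon: 5:18 AM–10:53 AM = 5 h 35 min; less 60 min break → 4 h 35 min
Tue: 5:05 AM–4:23 PM = 11 h 18 min; less 60 min break → 10 h 18 min
Wed: 11:13 AM–4:33 PM = 5 h 20 min; less 60 min break → 4 h 20 min
Total: 4 h 35 min + 10 h 18 min + 4 h 20 min = 19 h 13 min.

19.22 hours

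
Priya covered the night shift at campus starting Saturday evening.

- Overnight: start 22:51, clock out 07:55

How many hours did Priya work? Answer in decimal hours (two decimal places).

9.07 hours

Overnight: 22:51 → midnight = 1 h 9 min; midnight → 07:55 = 7 h 55 min; span 9 h 4 min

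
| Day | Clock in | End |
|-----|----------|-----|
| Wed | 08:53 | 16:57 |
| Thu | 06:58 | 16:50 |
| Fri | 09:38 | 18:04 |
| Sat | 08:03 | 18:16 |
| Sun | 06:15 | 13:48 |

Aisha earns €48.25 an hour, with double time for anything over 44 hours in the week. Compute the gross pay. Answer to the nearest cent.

Wed: 08:53–16:57 = 8 h 4 min
Thu: 06:58–16:50 = 9 h 52 min
Fri: 09:38–18:04 = 8 h 26 min
Sat: 08:03–18:16 = 10 h 13 min
Sun: 06:15–13:48 = 7 h 33 min
Total worked: 44 h 8 min = 2648 min.
Regular 44 h 0 min = 2640 min at €48.25/h; overtime 0 h 8 min = 8 min at €96.50/h.
Pay = (2640 × €48.25 + 8 × €96.50) ÷ 60 = €2135.87.

€2135.87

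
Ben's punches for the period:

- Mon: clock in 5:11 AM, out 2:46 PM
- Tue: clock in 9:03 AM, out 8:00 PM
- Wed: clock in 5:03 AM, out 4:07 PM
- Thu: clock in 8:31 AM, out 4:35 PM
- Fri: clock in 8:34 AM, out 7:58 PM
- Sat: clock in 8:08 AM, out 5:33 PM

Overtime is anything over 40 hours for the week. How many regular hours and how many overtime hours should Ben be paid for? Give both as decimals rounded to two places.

Mon: 5:11 AM–2:46 PM = 9 h 35 min
Tue: 9:03 AM–8:00 PM = 10 h 57 min
Wed: 5:03 AM–4:07 PM = 11 h 4 min
Thu: 8:31 AM–4:35 PM = 8 h 4 min
Fri: 8:34 AM–7:58 PM = 11 h 24 min
Sat: 8:08 AM–5:33 PM = 9 h 25 min
Total worked: 60 h 29 min = 60.48 h.
Threshold 40 h → overtime 20 h 29 min, regular 40 h 0 min.

Regular 40.00 hours, overtime 20.48 hours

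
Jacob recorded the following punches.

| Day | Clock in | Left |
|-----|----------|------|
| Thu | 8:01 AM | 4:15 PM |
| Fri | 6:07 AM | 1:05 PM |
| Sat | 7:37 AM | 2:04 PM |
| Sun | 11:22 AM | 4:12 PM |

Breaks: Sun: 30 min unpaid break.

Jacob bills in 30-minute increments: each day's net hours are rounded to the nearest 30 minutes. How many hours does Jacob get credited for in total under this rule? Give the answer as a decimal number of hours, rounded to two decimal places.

Thu: 8:01 AM–4:15 PM = 8 h 14 min → rounds to 8 h 0 min
Fri: 6:07 AM–1:05 PM = 6 h 58 min → rounds to 7 h 0 min
Sat: 7:37 AM–2:04 PM = 6 h 27 min → rounds to 6 h 30 min
Sun: 11:22 AM–4:12 PM = 4 h 50 min − 30 min = 4 h 20 min → rounds to 4 h 30 min
Total credited: 26 h 0 min.

26.00 hours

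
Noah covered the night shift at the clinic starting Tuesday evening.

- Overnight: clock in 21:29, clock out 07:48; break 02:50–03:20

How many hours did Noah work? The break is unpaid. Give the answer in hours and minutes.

9 h 49 min

Overnight: 21:29 → midnight = 2 h 31 min; midnight → 07:48 = 7 h 48 min; span 10 h 19 min; less 30 min break → 9 h 49 min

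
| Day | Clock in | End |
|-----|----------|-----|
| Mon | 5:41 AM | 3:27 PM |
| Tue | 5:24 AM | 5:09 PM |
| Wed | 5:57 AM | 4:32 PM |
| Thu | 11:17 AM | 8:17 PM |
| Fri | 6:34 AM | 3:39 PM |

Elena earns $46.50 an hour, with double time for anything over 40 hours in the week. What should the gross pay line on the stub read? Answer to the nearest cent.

$2807.05

Mon: 5:41 AM–3:27 PM = 9 h 46 min
Tue: 5:24 AM–5:09 PM = 11 h 45 min
Wed: 5:57 AM–4:32 PM = 10 h 35 min
Thu: 11:17 AM–8:17 PM = 9 h 0 min
Fri: 6:34 AM–3:39 PM = 9 h 5 min
Total worked: 50 h 11 min = 3011 min.
Regular 40 h 0 min = 2400 min at $46.50/h; overtime 10 h 11 min = 611 min at $93.00/h.
Pay = (2400 × $46.50 + 611 × $93.00) ÷ 60 = $2807.05.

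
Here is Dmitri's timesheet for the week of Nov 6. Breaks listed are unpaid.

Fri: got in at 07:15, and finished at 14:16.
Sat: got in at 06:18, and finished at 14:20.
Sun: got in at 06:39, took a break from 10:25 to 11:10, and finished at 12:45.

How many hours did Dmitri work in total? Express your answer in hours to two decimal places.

Fri: 07:15–14:16 = 7 h 1 min
Sat: 06:18–14:20 = 8 h 2 min
Sun: 06:39–12:45 = 6 h 6 min; less 45 min break → 5 h 21 min
Total: 7 h 1 min + 8 h 2 min + 5 h 21 min = 20 h 24 min.

20.40 hours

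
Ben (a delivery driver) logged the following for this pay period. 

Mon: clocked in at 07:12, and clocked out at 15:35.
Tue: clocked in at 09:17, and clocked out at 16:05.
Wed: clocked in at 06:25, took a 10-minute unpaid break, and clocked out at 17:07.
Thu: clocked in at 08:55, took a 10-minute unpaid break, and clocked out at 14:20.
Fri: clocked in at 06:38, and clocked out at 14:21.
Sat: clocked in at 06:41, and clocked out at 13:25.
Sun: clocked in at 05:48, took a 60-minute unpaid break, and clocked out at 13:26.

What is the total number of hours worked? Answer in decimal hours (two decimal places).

52.05 hours

Mon: 07:12–15:35 = 8 h 23 min
Tue: 09:17–16:05 = 6 h 48 min
Wed: 06:25–17:07 = 10 h 42 min; less 10 min break → 10 h 32 min
Thu: 08:55–14:20 = 5 h 25 min; less 10 min break → 5 h 15 min
Fri: 06:38–14:21 = 7 h 43 min
Sat: 06:41–13:25 = 6 h 44 min
Sun: 05:48–13:26 = 7 h 38 min; less 60 min break → 6 h 38 min
Total: 8 h 23 min + 6 h 48 min + 10 h 32 min + 5 h 15 min + 7 h 43 min + 6 h 44 min + 6 h 38 min = 52 h 3 min.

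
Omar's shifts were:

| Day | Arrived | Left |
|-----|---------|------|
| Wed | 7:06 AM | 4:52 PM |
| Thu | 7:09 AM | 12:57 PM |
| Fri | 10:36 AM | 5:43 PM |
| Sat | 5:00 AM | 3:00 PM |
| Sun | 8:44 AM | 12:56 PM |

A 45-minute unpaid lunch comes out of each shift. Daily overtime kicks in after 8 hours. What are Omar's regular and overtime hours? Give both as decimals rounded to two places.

Wed: 7:06 AM–4:52 PM = 9 h 46 min; less 45 min break → 9 h 1 min
Thu: 7:09 AM–12:57 PM = 5 h 48 min; less 45 min break → 5 h 3 min
Fri: 10:36 AM–5:43 PM = 7 h 7 min; less 45 min break → 6 h 22 min
Sat: 5:00 AM–3:00 PM = 10 h 0 min; less 45 min break → 9 h 15 min
Sun: 8:44 AM–12:56 PM = 4 h 12 min; less 45 min break → 3 h 27 min
Wed reg 8 h 0 min / OT 1 h 1 min; Thu reg 5 h 3 min / OT 0 h 0 min; Fri reg 6 h 22 min / OT 0 h 0 min; Sat reg 8 h 0 min / OT 1 h 15 min; Sun reg 3 h 27 min / OT 0 h 0 min.
Totals: regular 30 h 52 min, overtime 2 h 16 min.

Regular 30.87 hours, overtime 2.27 hours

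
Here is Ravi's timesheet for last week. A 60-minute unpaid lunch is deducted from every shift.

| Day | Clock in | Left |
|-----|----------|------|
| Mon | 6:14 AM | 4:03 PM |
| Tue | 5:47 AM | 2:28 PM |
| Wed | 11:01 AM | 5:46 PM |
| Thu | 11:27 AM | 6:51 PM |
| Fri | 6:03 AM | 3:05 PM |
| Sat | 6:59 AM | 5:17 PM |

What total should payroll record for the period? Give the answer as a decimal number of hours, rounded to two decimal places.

45.98 hours

Mon: 6:14 AM–4:03 PM = 9 h 49 min; less 60 min break → 8 h 49 min
Tue: 5:47 AM–2:28 PM = 8 h 41 min; less 60 min break → 7 h 41 min
Wed: 11:01 AM–5:46 PM = 6 h 45 min; less 60 min break → 5 h 45 min
Thu: 11:27 AM–6:51 PM = 7 h 24 min; less 60 min break → 6 h 24 min
Fri: 6:03 AM–3:05 PM = 9 h 2 min; less 60 min break → 8 h 2 min
Sat: 6:59 AM–5:17 PM = 10 h 18 min; less 60 min break → 9 h 18 min
Total: 8 h 49 min + 7 h 41 min + 5 h 45 min + 6 h 24 min + 8 h 2 min + 9 h 18 min = 45 h 59 min.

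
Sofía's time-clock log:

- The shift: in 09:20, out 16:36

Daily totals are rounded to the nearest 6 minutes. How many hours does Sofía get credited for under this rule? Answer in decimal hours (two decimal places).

The shift: 09:20–16:36 = 7 h 16 min → rounds to 7 h 18 min

7.30 hours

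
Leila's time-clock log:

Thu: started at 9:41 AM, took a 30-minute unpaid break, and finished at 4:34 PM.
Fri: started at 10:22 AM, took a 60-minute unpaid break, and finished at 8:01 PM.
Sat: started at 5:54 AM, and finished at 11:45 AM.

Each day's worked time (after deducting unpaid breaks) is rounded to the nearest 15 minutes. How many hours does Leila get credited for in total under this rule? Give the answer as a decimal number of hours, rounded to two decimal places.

21.00 hours

Thu: 9:41 AM–4:34 PM = 6 h 53 min − 30 min = 6 h 23 min → rounds to 6 h 30 min
Fri: 10:22 AM–8:01 PM = 9 h 39 min − 60 min = 8 h 39 min → rounds to 8 h 45 min
Sat: 5:54 AM–11:45 AM = 5 h 51 min → rounds to 5 h 45 min
Total credited: 21 h 0 min.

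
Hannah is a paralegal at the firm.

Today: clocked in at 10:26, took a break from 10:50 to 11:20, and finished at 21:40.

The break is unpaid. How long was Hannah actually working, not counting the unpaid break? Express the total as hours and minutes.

10 h 44 min

Today: 10:26–21:40 = 11 h 14 min; less 30 min break → 10 h 44 min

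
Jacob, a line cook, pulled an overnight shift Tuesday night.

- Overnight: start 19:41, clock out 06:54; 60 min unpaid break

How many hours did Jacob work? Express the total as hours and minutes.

Overnight: 19:41 → midnight = 4 h 19 min; midnight → 06:54 = 6 h 54 min; span 11 h 13 min; less 60 min break → 10 h 13 min

10 h 13 min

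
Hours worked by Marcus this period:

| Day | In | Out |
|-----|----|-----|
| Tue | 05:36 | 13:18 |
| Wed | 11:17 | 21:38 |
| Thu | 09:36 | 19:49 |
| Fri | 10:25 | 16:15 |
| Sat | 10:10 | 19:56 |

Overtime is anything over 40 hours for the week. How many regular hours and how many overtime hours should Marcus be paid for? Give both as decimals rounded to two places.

Regular 40.00 hours, overtime 3.87 hours

Tue: 05:36–13:18 = 7 h 42 min
Wed: 11:17–21:38 = 10 h 21 min
Thu: 09:36–19:49 = 10 h 13 min
Fri: 10:25–16:15 = 5 h 50 min
Sat: 10:10–19:56 = 9 h 46 min
Total worked: 43 h 52 min = 43.87 h.
Threshold 40 h → overtime 3 h 52 min, regular 40 h 0 min.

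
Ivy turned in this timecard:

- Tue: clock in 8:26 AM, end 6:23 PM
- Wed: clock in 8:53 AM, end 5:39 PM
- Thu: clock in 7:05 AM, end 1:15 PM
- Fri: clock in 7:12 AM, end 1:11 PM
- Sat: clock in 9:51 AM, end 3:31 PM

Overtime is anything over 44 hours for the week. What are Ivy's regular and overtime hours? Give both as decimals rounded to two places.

Regular 36.53 hours, overtime 0.00 hours

Tue: 8:26 AM–6:23 PM = 9 h 57 min
Wed: 8:53 AM–5:39 PM = 8 h 46 min
Thu: 7:05 AM–1:15 PM = 6 h 10 min
Fri: 7:12 AM–1:11 PM = 5 h 59 min
Sat: 9:51 AM–3:31 PM = 5 h 40 min
Total worked: 36 h 32 min = 36.53 h.
Threshold 44 h → overtime 0 h 0 min, regular 36 h 32 min.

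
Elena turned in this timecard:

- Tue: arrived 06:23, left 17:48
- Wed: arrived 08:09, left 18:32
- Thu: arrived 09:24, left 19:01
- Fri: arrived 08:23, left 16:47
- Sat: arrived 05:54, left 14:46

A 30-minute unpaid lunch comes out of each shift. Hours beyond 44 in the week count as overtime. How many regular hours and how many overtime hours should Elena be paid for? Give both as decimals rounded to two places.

Tue: 06:23–17:48 = 11 h 25 min; less 30 min break → 10 h 55 min
Wed: 08:09–18:32 = 10 h 23 min; less 30 min break → 9 h 53 min
Thu: 09:24–19:01 = 9 h 37 min; less 30 min break → 9 h 7 min
Fri: 08:23–16:47 = 8 h 24 min; less 30 min break → 7 h 54 min
Sat: 05:54–14:46 = 8 h 52 min; less 30 min break → 8 h 22 min
Total worked: 46 h 11 min = 46.18 h.
Threshold 44 h → overtime 2 h 11 min, regular 44 h 0 min.

Regular 44.00 hours, overtime 2.18 hours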